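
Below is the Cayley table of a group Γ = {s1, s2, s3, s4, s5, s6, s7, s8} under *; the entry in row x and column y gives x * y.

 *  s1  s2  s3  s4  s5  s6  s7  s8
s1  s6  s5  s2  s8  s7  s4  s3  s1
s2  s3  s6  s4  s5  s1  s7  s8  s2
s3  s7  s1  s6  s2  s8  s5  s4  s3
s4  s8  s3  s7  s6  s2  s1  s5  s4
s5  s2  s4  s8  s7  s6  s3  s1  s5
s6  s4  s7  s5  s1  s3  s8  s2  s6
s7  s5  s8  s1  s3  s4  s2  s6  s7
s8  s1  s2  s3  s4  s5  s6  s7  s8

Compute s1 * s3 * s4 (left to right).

s1 * s3 = s2
s2 * s4 = s5

s5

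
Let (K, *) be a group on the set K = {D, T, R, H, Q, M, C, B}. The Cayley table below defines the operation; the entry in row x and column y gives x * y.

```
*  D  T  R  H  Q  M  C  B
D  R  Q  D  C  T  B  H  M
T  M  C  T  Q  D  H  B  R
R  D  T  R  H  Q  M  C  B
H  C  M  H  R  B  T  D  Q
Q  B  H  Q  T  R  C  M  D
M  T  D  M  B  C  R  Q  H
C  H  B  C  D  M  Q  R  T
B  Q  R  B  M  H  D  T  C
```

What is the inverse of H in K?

H

First locate the identity: row R matches the header, so R is the identity.
Scan row H for R: H * H = R. Hence H^(-1) = H.
(Structurally, K here is isomorphic to the dihedral group D_4.)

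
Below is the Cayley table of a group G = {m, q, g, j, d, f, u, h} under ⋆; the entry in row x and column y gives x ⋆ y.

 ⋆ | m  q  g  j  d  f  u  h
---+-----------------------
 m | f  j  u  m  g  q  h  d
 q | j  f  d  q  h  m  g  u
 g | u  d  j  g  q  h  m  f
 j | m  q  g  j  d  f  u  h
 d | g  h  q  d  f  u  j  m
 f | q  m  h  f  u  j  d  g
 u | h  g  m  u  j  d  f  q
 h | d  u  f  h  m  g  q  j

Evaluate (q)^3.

q^1 = q
q^2 = q ⋆ q = f
q^3 = f ⋆ q = m
(Structurally, G here is isomorphic to Z_2 x Z_4.)

m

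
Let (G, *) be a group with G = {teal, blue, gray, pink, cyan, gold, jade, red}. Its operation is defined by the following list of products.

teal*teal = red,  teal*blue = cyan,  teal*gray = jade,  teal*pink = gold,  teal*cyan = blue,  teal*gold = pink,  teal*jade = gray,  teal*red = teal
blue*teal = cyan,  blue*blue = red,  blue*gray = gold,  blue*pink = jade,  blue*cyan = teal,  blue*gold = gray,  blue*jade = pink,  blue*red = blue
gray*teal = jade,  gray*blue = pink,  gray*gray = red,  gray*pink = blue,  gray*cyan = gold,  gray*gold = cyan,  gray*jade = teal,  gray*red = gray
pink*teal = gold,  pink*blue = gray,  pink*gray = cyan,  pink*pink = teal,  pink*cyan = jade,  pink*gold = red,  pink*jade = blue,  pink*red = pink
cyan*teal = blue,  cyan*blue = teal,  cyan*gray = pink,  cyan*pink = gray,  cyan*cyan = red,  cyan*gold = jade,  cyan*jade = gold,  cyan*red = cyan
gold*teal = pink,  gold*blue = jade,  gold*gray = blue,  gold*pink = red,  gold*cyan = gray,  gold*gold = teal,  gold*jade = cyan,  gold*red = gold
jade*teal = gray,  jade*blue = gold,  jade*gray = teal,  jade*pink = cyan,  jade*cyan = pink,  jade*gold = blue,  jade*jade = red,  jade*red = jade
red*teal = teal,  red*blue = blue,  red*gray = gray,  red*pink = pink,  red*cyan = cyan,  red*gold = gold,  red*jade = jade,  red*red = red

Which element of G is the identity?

The identity e satisfies e*x = x for all x, so its row in the table reproduces the column headers.
Row red reads: teal, blue, gray, pink, cyan, gold, jade, red — exactly the header order. So red is the identity.
(Structurally, G here is isomorphic to the dihedral group D_4.)

red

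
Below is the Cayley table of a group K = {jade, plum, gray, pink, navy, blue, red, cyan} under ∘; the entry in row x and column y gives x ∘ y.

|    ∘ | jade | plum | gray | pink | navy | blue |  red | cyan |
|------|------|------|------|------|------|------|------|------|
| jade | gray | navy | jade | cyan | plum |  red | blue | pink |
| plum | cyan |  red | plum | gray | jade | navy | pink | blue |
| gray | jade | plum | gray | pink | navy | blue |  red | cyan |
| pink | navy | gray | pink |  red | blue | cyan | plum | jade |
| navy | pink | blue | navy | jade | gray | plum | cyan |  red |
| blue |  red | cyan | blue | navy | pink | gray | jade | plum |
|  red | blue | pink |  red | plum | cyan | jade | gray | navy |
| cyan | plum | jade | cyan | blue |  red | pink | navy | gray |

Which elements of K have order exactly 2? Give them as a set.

Identity is gray. Compute the order of each non-identity element by repeated multiplication:
  jade: jade → gray  (order 2)
  plum: plum → red → pink → gray  (order 4)
  pink: pink → red → plum → gray  (order 4)
  navy: navy → gray  (order 2)
  blue: blue → gray  (order 2)
  red: red → gray  (order 2)
  cyan: cyan → gray  (order 2)
Elements of order 2: {blue, cyan, jade, navy, red}.

{blue, cyan, jade, navy, red}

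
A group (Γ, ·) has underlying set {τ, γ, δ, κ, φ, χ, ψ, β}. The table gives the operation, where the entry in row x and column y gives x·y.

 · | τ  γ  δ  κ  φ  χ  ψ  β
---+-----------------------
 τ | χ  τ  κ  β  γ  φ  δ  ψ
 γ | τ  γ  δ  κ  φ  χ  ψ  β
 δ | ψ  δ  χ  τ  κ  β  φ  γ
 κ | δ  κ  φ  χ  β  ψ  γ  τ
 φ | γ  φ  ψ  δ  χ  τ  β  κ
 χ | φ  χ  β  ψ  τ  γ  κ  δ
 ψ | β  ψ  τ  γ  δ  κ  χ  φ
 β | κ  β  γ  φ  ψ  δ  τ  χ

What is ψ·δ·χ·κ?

δ

ψ·δ = τ
τ·χ = φ
φ·κ = δ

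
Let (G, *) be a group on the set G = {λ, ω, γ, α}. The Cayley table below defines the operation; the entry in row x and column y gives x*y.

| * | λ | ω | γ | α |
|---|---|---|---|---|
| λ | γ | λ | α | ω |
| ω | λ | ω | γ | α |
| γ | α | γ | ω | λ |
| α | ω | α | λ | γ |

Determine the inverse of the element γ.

γ

First locate the identity: row ω matches the header, so ω is the identity.
Scan row γ for ω: γ*γ = ω. Hence γ^(-1) = γ.
(Structurally, G here is isomorphic to the cyclic group Z_4.)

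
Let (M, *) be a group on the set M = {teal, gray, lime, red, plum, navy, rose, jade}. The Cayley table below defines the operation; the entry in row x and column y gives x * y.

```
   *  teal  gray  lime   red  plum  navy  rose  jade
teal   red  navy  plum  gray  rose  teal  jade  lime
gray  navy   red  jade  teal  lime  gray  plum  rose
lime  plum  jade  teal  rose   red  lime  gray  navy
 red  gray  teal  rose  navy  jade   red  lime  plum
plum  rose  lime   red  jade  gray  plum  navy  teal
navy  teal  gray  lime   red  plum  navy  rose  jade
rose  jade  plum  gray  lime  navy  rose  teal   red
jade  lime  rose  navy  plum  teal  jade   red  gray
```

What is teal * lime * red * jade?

teal * lime = plum
plum * red = jade
jade * jade = gray
(Structurally, M here is isomorphic to the cyclic group Z_8.)

gray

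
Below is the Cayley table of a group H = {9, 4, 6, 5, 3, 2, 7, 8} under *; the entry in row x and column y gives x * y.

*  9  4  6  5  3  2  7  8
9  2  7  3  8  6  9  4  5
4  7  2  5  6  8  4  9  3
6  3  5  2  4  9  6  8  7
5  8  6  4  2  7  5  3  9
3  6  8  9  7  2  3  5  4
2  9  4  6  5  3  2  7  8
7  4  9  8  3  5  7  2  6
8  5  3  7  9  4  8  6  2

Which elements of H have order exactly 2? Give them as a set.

{3, 4, 5, 6, 7, 8, 9}

Identity is 2. Compute the order of each non-identity element by repeated multiplication:
  9: 9 → 2  (order 2)
  4: 4 → 2  (order 2)
  6: 6 → 2  (order 2)
  5: 5 → 2  (order 2)
  3: 3 → 2  (order 2)
  7: 7 → 2  (order 2)
  8: 8 → 2  (order 2)
Elements of order 2: {3, 4, 5, 6, 7, 8, 9}.
(Structurally, H here is isomorphic to the elementary abelian group (Z_2)^3.)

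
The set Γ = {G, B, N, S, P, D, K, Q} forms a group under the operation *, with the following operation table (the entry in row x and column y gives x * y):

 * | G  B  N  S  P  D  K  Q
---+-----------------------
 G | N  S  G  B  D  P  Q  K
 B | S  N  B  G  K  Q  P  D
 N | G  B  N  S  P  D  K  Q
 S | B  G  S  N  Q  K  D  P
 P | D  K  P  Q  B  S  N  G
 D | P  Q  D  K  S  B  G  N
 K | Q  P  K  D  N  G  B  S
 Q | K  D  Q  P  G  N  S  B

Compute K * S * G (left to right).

K * S = D
D * G = P

P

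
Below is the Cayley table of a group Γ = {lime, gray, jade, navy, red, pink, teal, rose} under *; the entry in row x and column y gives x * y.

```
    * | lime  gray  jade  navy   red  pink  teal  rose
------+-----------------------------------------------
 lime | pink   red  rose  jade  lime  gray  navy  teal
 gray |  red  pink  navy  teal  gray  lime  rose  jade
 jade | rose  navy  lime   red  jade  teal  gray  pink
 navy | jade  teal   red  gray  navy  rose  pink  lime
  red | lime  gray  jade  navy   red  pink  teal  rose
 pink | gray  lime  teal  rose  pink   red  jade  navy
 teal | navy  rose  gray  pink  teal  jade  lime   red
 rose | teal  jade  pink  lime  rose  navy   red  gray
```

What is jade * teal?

Read row jade, column teal: jade * teal = gray.

gray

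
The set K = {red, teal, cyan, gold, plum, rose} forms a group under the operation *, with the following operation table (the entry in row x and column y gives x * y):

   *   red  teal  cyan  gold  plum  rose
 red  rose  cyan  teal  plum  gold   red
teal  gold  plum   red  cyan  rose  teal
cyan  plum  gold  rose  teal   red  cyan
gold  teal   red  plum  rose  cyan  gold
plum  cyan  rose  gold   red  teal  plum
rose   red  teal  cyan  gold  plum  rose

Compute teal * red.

Read row teal, column red: teal * red = gold.

gold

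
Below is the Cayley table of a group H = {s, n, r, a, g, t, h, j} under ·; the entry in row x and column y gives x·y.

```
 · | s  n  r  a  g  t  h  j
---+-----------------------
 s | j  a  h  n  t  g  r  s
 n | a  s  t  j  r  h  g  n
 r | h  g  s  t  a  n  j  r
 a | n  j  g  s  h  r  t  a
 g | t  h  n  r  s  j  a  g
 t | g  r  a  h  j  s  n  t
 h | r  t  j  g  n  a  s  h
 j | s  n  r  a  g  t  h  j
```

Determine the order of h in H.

4

The identity element is j (its row matches the header).
h^1 = h
h^2 = h·h = s
h^3 = s·h = r
h^4 = r·h = j
The first power of h equal to the identity is h^4, so ord(h) = 4.
(Structurally, H here is isomorphic to the quaternion group Q_8.)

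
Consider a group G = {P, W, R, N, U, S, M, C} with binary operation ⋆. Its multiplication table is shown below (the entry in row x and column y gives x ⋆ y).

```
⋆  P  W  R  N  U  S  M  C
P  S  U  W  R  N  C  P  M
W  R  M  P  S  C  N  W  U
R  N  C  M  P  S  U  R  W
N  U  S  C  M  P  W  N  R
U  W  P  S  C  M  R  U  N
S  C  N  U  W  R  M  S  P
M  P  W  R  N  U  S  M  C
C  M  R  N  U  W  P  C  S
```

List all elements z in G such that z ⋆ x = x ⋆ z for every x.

{M, S}

An element z is central iff its row equals its column in the table.
For C: C ⋆ U = W ≠ N = U ⋆ C, so C ∉ Z.
Checking each element this way leaves Z(G) = {M, S}.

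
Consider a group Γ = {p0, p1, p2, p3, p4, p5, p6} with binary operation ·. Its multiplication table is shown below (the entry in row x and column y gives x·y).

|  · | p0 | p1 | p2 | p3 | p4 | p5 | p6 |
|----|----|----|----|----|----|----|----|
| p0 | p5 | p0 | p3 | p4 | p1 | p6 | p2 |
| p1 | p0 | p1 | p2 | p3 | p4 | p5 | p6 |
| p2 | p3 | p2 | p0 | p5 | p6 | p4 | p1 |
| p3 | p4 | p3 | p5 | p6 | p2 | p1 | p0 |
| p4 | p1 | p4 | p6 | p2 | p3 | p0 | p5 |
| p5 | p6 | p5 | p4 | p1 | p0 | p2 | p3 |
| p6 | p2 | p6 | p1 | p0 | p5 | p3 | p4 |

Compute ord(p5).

7

The identity element is p1 (its row matches the header).
p5^1 = p5
p5^2 = p5·p5 = p2
p5^3 = p2·p5 = p4
p5^4 = p4·p5 = p0
p5^5 = p0·p5 = p6
p5^6 = p6·p5 = p3
p5^7 = p3·p5 = p1
The first power of p5 equal to the identity is p5^7, so ord(p5) = 7.
(Structurally, Γ here is isomorphic to the cyclic group Z_7.)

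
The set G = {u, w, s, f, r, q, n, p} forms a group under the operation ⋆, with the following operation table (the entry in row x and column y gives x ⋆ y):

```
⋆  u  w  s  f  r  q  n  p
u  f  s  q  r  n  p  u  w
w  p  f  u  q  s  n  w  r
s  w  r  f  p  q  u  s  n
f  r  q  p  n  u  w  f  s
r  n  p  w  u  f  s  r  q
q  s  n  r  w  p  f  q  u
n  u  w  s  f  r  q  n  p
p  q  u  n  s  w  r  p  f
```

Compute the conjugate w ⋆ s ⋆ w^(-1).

p

The identity is n. In row w, the entry n sits in column q, so w^(-1) = q.
w ⋆ s = u
u ⋆ q = p
(Structurally, G here is isomorphic to the quaternion group Q_8.)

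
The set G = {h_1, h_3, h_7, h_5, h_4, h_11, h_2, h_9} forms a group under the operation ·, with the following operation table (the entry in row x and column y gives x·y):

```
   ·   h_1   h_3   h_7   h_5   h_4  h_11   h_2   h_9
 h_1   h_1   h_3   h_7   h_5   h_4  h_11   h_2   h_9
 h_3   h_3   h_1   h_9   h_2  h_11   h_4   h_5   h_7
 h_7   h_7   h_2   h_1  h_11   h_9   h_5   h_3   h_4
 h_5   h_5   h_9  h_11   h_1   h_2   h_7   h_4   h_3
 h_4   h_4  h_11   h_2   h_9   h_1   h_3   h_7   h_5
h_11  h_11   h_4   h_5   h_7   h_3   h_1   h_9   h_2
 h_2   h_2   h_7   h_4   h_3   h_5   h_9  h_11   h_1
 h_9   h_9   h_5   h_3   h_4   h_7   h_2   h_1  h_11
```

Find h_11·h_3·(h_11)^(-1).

The identity is h_1. In row h_11, the entry h_1 sits in column h_11, so h_11^(-1) = h_11.
h_11·h_3 = h_4
h_4·h_11 = h_3
(Structurally, G here is isomorphic to the dihedral group D_4.)

h_3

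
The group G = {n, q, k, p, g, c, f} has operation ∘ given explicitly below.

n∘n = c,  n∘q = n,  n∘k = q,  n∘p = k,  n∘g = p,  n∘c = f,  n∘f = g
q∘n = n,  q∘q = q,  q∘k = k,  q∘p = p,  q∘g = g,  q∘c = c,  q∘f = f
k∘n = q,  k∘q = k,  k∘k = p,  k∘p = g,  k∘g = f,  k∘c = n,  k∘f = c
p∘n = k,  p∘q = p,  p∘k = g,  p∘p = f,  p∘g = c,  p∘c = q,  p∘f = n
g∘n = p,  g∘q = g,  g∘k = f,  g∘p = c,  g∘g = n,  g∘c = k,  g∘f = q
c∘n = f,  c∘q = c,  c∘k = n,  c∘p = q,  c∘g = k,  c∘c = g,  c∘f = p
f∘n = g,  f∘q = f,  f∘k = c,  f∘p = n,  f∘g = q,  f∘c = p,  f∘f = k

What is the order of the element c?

The identity element is q (its row matches the header).
c^1 = c
c^2 = c ∘ c = g
c^3 = g ∘ c = k
c^4 = k ∘ c = n
c^5 = n ∘ c = f
c^6 = f ∘ c = p
c^7 = p ∘ c = q
The first power of c equal to the identity is c^7, so ord(c) = 7.

7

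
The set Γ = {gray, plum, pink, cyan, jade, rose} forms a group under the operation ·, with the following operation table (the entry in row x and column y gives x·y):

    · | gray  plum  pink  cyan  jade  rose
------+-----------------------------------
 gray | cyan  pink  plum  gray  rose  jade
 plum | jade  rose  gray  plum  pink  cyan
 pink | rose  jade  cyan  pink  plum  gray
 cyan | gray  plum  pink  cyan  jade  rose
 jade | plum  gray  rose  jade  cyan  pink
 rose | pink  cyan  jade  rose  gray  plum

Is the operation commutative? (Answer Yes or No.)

No

plum·gray = jade but gray·plum = pink.
Since plum and gray do not commute, Γ is not abelian.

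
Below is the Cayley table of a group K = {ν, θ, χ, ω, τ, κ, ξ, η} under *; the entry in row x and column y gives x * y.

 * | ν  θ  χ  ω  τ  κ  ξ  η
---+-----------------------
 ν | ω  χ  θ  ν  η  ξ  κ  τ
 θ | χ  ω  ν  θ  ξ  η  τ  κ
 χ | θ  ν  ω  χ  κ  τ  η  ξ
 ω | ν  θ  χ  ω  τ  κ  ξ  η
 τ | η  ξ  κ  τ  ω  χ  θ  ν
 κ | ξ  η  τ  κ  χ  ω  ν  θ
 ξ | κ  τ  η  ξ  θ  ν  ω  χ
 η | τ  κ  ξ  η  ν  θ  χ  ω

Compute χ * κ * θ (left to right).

χ * κ = τ
τ * θ = ξ
(Structurally, K here is isomorphic to the elementary abelian group (Z_2)^3.)

ξ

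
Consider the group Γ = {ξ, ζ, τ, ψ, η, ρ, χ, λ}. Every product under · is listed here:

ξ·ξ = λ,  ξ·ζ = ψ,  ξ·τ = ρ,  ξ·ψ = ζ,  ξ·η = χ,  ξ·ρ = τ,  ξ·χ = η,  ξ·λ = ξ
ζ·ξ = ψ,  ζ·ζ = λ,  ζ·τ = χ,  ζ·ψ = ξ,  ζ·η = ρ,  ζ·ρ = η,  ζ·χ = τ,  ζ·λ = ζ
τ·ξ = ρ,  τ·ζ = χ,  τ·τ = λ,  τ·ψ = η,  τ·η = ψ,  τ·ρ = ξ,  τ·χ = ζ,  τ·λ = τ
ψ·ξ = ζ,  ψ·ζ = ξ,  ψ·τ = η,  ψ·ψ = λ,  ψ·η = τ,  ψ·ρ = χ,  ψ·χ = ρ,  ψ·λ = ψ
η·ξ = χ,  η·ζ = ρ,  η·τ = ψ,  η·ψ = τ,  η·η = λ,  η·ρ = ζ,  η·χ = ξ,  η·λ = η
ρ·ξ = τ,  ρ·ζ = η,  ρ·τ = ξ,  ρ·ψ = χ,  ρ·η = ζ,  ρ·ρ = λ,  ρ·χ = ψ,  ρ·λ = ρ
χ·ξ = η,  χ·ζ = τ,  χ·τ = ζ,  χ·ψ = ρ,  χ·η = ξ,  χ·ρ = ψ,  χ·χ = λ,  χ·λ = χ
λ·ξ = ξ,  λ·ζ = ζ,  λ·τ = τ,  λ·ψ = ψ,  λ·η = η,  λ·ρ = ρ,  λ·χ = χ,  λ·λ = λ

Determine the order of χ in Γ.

2

The identity element is λ (its row matches the header).
χ^1 = χ
χ^2 = χ·χ = λ
The first power of χ equal to the identity is χ^2, so ord(χ) = 2.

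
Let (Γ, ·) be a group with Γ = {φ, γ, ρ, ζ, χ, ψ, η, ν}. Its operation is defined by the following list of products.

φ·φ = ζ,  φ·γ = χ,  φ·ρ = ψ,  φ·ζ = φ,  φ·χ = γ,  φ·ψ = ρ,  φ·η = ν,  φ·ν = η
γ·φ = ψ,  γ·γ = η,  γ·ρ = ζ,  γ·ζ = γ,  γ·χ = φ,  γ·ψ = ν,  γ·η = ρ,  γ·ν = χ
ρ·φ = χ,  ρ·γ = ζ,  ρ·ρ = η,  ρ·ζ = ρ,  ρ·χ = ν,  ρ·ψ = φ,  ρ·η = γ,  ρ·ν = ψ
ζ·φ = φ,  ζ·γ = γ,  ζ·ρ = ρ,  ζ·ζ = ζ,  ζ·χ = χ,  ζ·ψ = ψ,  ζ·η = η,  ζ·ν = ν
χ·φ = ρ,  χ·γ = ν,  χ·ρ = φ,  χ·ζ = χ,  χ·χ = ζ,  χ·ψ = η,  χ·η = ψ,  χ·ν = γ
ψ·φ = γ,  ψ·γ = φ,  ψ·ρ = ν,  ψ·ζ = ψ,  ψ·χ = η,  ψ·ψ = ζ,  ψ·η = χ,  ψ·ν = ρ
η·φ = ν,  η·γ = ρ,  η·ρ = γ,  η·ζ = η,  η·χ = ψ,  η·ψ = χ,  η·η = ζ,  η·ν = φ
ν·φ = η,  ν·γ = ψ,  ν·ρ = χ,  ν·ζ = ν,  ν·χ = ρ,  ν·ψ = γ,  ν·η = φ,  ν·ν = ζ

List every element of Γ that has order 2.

{η, ν, φ, χ, ψ}

Identity is ζ. Compute the order of each non-identity element by repeated multiplication:
  φ: φ → ζ  (order 2)
  γ: γ → η → ρ → ζ  (order 4)
  ρ: ρ → η → γ → ζ  (order 4)
  χ: χ → ζ  (order 2)
  ψ: ψ → ζ  (order 2)
  η: η → ζ  (order 2)
  ν: ν → ζ  (order 2)
Elements of order 2: {η, ν, φ, χ, ψ}.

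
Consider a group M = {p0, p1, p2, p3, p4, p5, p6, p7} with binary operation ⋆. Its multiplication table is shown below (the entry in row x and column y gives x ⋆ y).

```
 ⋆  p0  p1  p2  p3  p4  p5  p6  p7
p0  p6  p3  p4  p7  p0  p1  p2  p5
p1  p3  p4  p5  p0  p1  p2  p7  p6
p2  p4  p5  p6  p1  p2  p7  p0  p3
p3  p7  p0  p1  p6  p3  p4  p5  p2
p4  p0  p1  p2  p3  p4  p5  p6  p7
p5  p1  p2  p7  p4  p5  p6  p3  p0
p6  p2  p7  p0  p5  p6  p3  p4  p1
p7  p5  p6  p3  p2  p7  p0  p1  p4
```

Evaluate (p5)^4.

p4

p5^1 = p5
p5^2 = p5 ⋆ p5 = p6
p5^3 = p6 ⋆ p5 = p3
p5^4 = p3 ⋆ p5 = p4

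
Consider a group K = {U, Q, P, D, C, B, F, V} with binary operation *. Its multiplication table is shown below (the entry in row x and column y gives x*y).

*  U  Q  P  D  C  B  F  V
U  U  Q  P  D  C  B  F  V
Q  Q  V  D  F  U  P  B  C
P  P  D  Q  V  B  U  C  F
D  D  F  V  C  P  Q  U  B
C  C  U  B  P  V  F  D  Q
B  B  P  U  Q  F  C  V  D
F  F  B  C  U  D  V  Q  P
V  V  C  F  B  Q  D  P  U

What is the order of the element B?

8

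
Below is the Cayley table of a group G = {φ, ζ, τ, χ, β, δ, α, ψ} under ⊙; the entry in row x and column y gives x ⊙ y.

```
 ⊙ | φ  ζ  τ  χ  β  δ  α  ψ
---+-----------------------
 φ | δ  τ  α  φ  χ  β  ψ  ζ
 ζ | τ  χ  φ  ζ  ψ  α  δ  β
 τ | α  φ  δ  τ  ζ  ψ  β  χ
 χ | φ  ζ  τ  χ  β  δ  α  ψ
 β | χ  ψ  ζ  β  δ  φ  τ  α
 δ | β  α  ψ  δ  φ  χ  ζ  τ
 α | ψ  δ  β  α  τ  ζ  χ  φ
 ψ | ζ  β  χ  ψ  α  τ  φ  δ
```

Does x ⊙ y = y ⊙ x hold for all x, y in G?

Yes

Check whether the table is symmetric across its main diagonal.
Every entry (row x, col y) equals the entry (row y, col x), so G is abelian.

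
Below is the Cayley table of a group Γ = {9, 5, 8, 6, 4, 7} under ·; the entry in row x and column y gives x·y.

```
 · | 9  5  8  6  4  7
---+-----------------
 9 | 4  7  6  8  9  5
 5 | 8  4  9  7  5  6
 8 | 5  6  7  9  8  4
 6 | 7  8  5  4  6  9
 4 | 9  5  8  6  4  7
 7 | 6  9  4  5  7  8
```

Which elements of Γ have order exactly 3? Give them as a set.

{7, 8}

Identity is 4. Compute the order of each non-identity element by repeated multiplication:
  9: 9 → 4  (order 2)
  5: 5 → 4  (order 2)
  8: 8 → 7 → 4  (order 3)
  6: 6 → 4  (order 2)
  7: 7 → 8 → 4  (order 3)
Elements of order 3: {7, 8}.
(Structurally, Γ here is isomorphic to the symmetric group S_3.)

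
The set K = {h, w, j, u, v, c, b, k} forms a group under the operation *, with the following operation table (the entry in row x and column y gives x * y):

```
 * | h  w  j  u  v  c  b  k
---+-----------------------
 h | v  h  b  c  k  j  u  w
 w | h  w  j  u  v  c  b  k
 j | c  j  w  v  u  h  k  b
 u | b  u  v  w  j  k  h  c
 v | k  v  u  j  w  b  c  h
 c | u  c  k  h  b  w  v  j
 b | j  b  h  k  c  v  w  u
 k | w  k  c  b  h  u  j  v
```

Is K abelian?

h * u = c but u * h = b.
Since h and u do not commute, K is not abelian.

No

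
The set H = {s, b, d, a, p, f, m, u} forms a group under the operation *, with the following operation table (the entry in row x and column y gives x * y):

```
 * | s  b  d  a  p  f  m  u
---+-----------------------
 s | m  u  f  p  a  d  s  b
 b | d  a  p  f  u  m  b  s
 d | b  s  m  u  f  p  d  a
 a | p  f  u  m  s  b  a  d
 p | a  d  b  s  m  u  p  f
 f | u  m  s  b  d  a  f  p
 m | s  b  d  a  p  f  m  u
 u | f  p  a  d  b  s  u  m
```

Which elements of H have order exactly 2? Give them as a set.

Identity is m. Compute the order of each non-identity element by repeated multiplication:
  s: s → m  (order 2)
  b: b → a → f → m  (order 4)
  d: d → m  (order 2)
  a: a → m  (order 2)
  p: p → m  (order 2)
  f: f → a → b → m  (order 4)
  u: u → m  (order 2)
Elements of order 2: {a, d, p, s, u}.

{a, d, p, s, u}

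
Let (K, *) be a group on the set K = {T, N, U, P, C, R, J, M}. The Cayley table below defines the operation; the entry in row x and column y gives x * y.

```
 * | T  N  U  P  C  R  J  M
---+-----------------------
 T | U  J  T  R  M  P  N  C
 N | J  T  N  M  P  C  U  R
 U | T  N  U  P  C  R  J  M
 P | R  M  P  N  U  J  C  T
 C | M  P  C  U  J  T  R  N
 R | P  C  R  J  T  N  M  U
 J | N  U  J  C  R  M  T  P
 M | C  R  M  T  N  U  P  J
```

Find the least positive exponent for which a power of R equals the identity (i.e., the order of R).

The identity element is U (its row matches the header).
R^1 = R
R^2 = R * R = N
R^3 = N * R = C
R^4 = C * R = T
R^5 = T * R = P
R^6 = P * R = J
R^7 = J * R = M
R^8 = M * R = U
The first power of R equal to the identity is R^8, so ord(R) = 8.

8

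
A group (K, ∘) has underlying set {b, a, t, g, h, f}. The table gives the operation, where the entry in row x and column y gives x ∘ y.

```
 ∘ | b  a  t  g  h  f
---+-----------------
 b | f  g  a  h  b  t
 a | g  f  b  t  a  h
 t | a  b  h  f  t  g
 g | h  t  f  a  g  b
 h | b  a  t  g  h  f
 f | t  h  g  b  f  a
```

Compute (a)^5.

a^1 = a
a^2 = a ∘ a = f
a^3 = f ∘ a = h
a^4 = h ∘ a = a
a^5 = a ∘ a = f

f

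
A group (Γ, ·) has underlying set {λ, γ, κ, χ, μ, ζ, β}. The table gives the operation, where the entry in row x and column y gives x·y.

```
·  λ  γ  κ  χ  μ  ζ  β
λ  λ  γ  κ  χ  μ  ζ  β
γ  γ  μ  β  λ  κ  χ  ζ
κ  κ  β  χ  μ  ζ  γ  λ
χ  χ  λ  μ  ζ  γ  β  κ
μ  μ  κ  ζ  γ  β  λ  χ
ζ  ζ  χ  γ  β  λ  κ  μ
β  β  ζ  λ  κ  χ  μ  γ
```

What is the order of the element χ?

The identity element is λ (its row matches the header).
χ^1 = χ
χ^2 = χ·χ = ζ
χ^3 = ζ·χ = β
χ^4 = β·χ = κ
χ^5 = κ·χ = μ
χ^6 = μ·χ = γ
χ^7 = γ·χ = λ
The first power of χ equal to the identity is χ^7, so ord(χ) = 7.
(Structurally, Γ here is isomorphic to the cyclic group Z_7.)

7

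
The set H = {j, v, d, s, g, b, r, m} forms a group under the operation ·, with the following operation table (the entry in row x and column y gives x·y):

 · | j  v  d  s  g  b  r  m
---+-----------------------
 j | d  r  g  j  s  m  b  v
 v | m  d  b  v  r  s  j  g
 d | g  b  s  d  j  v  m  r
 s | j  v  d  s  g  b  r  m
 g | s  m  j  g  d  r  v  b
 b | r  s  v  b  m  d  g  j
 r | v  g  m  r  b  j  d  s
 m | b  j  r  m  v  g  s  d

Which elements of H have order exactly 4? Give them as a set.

Identity is s. Compute the order of each non-identity element by repeated multiplication:
  j: j → d → g → s  (order 4)
  v: v → d → b → s  (order 4)
  d: d → s  (order 2)
  g: g → d → j → s  (order 4)
  b: b → d → v → s  (order 4)
  r: r → d → m → s  (order 4)
  m: m → d → r → s  (order 4)
Elements of order 4: {b, g, j, m, r, v}.

{b, g, j, m, r, v}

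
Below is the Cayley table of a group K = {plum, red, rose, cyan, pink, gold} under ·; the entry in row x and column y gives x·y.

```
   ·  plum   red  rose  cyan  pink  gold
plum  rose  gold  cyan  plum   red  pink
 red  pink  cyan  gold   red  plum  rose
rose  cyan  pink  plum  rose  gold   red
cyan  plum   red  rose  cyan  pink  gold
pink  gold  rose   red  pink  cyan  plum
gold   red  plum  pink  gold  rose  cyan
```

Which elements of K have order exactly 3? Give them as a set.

Identity is cyan. Compute the order of each non-identity element by repeated multiplication:
  plum: plum → rose → cyan  (order 3)
  red: red → cyan  (order 2)
  rose: rose → plum → cyan  (order 3)
  pink: pink → cyan  (order 2)
  gold: gold → cyan  (order 2)
Elements of order 3: {plum, rose}.

{plum, rose}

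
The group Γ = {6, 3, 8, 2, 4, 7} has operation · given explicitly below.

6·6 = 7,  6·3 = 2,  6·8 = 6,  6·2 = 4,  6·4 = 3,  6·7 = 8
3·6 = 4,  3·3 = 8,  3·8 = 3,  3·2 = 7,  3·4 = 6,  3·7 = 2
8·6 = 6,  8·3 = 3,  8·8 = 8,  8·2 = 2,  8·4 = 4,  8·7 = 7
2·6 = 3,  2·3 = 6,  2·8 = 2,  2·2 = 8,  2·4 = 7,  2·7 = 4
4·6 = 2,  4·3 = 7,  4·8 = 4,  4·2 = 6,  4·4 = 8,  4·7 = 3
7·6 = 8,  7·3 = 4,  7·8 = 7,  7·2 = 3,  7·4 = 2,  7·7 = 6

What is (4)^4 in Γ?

4^1 = 4
4^2 = 4·4 = 8
4^3 = 8·4 = 4
4^4 = 4·4 = 8

8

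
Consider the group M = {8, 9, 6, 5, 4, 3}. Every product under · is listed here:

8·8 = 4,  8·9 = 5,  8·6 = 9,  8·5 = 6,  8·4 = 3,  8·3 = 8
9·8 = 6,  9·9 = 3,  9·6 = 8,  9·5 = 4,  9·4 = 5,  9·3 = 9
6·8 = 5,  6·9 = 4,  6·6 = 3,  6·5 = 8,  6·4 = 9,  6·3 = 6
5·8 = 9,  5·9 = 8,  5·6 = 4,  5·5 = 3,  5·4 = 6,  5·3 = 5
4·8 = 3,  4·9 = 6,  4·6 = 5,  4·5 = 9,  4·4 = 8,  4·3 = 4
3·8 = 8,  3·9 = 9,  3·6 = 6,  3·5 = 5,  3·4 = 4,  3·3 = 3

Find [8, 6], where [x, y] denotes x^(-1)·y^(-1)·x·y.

Identity is 3; from the table 8^(-1) = 4 and 6^(-1) = 6.
4·6 = 5
5·8 = 9
9·6 = 8

8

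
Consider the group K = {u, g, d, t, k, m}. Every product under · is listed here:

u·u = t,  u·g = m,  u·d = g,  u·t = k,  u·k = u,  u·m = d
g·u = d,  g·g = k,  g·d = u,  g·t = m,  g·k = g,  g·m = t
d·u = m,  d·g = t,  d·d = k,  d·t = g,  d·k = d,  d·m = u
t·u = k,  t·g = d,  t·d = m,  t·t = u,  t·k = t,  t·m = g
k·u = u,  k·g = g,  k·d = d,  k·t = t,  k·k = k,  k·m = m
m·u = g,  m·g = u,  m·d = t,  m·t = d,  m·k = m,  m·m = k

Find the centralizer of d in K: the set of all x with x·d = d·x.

Compare row d with column d entry by entry.
t·d = m but d·t = g, so t does not.
Collecting the elements that commute with d: C(d) = {d, k}.

{d, k}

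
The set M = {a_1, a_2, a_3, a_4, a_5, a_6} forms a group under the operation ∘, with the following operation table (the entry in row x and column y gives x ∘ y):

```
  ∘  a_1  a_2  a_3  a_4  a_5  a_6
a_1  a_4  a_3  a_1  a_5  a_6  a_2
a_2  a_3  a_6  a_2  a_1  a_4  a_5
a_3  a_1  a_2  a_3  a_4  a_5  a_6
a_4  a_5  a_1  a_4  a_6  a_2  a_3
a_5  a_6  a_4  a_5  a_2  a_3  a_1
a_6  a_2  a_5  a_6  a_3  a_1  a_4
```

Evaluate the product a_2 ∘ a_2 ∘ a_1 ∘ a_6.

a_5

a_2 ∘ a_2 = a_6
a_6 ∘ a_1 = a_2
a_2 ∘ a_6 = a_5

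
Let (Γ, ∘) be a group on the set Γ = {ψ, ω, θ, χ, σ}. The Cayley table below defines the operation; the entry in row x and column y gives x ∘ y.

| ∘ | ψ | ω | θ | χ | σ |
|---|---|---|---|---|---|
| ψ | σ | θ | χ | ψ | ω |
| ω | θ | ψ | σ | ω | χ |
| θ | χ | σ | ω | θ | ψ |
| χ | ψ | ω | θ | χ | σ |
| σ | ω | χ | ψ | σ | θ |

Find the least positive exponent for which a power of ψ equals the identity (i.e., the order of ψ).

The identity element is χ (its row matches the header).
ψ^1 = ψ
ψ^2 = ψ ∘ ψ = σ
ψ^3 = σ ∘ ψ = ω
ψ^4 = ω ∘ ψ = θ
ψ^5 = θ ∘ ψ = χ
The first power of ψ equal to the identity is ψ^5, so ord(ψ) = 5.
(Structurally, Γ here is isomorphic to the cyclic group Z_5.)

5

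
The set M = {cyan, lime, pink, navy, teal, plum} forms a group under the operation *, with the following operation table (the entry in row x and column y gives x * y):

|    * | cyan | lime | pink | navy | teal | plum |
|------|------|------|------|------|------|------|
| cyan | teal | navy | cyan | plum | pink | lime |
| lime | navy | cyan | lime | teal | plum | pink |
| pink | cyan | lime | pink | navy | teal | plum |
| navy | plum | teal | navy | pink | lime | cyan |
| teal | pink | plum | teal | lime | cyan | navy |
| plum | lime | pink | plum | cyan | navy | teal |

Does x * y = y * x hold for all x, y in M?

Yes

Check whether the table is symmetric across its main diagonal.
Every entry (row x, col y) equals the entry (row y, col x), so M is abelian.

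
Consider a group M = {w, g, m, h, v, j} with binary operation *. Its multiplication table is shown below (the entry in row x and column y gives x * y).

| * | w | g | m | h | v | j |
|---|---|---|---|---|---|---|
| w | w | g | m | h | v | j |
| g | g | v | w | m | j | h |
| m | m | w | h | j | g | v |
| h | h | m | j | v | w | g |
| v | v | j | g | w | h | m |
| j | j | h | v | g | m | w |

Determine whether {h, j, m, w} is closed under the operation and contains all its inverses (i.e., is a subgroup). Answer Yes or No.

No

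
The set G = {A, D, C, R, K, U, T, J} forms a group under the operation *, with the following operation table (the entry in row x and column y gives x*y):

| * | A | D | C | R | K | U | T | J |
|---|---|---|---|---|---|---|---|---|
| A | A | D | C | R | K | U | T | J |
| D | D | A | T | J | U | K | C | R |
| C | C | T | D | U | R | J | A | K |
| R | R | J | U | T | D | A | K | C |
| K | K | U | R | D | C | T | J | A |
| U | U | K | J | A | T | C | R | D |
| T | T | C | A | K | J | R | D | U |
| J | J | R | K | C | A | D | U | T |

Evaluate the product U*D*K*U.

U*D = K
K*K = C
C*U = J
(Structurally, G here is isomorphic to the cyclic group Z_8.)

J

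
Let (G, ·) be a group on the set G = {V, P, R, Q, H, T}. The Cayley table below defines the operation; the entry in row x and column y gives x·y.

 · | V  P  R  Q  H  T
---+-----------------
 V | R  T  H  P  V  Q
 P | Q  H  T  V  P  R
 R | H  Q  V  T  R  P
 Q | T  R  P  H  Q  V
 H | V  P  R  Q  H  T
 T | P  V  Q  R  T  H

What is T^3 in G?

T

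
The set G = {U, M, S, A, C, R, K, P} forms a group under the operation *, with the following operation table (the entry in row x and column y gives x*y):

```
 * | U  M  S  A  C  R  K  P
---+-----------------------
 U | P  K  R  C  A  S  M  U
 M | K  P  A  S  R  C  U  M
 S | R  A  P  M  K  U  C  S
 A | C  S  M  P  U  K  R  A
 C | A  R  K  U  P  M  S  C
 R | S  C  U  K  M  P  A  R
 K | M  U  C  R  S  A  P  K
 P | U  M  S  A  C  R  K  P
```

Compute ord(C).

2

The identity element is P (its row matches the header).
C^1 = C
C^2 = C*C = P
The first power of C equal to the identity is C^2, so ord(C) = 2.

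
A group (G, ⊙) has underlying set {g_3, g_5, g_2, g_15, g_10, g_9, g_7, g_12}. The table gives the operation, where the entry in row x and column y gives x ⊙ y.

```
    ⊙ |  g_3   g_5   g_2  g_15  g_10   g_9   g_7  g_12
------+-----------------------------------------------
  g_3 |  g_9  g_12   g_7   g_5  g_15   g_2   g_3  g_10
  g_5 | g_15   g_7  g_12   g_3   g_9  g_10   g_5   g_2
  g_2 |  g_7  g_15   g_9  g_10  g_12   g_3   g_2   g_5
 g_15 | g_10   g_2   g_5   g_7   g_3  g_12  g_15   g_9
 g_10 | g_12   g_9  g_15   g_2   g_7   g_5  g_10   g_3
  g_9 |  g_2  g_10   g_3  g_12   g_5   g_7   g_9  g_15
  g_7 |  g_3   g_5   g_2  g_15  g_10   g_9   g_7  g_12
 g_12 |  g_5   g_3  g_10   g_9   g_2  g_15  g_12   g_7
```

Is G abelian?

No

g_2 ⊙ g_5 = g_15 but g_5 ⊙ g_2 = g_12.
Since g_2 and g_5 do not commute, G is not abelian.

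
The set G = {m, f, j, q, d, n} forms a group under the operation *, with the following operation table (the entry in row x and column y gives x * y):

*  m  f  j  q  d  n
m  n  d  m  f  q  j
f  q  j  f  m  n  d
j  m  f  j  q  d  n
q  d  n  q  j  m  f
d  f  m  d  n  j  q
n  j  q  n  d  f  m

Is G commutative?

No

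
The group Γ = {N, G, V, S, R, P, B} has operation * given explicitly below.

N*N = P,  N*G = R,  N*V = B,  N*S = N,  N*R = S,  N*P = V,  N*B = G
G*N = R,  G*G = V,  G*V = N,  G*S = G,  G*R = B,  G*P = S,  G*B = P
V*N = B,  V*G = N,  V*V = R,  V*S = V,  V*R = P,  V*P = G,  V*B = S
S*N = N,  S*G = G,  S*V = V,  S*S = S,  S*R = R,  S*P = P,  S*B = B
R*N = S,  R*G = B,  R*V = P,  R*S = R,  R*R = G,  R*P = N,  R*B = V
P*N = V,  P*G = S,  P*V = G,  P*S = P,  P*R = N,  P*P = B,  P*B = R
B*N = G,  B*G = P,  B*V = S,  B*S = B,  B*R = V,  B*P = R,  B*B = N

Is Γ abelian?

Yes

Check whether the table is symmetric across its main diagonal.
Every entry (row x, col y) equals the entry (row y, col x), so Γ is abelian.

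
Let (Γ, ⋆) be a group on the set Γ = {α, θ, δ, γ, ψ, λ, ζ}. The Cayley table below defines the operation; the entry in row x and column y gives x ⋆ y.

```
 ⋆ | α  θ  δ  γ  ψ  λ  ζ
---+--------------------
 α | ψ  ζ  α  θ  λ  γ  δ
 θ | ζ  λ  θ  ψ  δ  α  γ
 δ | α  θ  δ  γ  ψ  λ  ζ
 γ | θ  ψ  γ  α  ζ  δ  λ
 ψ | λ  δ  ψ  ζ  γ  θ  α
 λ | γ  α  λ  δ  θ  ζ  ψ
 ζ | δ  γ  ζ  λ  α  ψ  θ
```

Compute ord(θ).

The identity element is δ (its row matches the header).
θ^1 = θ
θ^2 = θ ⋆ θ = λ
θ^3 = λ ⋆ θ = α
θ^4 = α ⋆ θ = ζ
θ^5 = ζ ⋆ θ = γ
θ^6 = γ ⋆ θ = ψ
θ^7 = ψ ⋆ θ = δ
The first power of θ equal to the identity is θ^7, so ord(θ) = 7.

7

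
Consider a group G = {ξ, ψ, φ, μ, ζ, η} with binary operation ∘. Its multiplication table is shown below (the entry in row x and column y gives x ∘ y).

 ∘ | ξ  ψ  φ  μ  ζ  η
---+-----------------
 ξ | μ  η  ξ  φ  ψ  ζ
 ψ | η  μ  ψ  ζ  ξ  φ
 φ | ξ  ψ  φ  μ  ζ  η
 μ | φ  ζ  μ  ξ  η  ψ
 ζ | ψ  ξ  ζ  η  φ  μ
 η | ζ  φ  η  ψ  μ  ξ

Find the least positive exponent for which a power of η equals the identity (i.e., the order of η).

The identity element is φ (its row matches the header).
η^1 = η
η^2 = η ∘ η = ξ
η^3 = ξ ∘ η = ζ
η^4 = ζ ∘ η = μ
η^5 = μ ∘ η = ψ
η^6 = ψ ∘ η = φ
The first power of η equal to the identity is η^6, so ord(η) = 6.

6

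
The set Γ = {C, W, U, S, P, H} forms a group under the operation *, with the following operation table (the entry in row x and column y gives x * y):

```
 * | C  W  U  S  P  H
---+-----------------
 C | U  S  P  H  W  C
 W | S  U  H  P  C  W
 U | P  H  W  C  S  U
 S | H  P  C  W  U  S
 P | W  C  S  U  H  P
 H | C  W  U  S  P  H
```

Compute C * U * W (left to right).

C * U = P
P * W = C
(Structurally, Γ here is isomorphic to the cyclic group Z_6.)

C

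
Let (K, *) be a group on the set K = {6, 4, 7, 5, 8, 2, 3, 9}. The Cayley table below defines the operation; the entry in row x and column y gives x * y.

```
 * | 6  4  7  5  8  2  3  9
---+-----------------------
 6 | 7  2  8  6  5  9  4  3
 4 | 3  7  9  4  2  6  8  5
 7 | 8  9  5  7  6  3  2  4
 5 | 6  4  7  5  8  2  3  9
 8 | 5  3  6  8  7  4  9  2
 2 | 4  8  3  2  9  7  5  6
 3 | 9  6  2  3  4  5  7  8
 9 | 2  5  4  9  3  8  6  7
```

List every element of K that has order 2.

{7}

Identity is 5. Compute the order of each non-identity element by repeated multiplication:
  6: 6 → 7 → 8 → 5  (order 4)
  4: 4 → 7 → 9 → 5  (order 4)
  7: 7 → 5  (order 2)
  8: 8 → 7 → 6 → 5  (order 4)
  2: 2 → 7 → 3 → 5  (order 4)
  3: 3 → 7 → 2 → 5  (order 4)
  9: 9 → 7 → 4 → 5  (order 4)
Elements of order 2: {7}.
(Structurally, K here is isomorphic to the quaternion group Q_8.)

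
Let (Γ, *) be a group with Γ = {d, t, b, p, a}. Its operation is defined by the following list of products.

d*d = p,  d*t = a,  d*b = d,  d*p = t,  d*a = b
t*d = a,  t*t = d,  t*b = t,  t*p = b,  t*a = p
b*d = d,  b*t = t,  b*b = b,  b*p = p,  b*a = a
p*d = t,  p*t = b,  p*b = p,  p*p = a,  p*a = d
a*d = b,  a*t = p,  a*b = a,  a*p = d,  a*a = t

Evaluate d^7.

d^1 = d
d^2 = d*d = p
d^3 = p*d = t
d^4 = t*d = a
d^5 = a*d = b
d^6 = b*d = d
d^7 = d*d = p

p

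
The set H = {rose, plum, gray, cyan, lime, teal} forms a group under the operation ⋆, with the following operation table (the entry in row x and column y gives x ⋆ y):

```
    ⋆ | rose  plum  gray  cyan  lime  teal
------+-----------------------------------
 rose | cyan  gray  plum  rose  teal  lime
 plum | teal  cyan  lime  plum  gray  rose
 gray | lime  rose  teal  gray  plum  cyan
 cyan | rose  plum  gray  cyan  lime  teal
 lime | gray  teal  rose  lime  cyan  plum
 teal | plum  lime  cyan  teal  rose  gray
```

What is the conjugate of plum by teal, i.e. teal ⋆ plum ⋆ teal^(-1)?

rose

The identity is cyan. In row teal, the entry cyan sits in column gray, so teal^(-1) = gray.
teal ⋆ plum = lime
lime ⋆ gray = rose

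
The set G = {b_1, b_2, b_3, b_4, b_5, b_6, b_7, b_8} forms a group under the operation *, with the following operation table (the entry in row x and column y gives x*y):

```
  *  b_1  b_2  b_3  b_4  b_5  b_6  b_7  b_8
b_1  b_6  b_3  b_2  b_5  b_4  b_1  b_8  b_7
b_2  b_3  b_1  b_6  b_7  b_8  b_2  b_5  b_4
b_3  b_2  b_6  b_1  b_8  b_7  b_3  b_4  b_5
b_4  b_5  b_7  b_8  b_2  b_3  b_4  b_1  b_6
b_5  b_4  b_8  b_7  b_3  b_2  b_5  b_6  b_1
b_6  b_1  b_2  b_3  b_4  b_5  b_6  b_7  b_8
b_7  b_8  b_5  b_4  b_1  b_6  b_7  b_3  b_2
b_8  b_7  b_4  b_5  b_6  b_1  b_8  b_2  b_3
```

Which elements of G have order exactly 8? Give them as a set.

Identity is b_6. Compute the order of each non-identity element by repeated multiplication:
  b_1: b_1 → b_6  (order 2)
  b_2: b_2 → b_1 → b_3 → b_6  (order 4)
  b_3: b_3 → b_1 → b_2 → b_6  (order 4)
  b_4: b_4 → b_2 → b_7 → b_1 → b_5 → b_3 → b_8 → b_6  (order 8)
  b_5: b_5 → b_2 → b_8 → b_1 → b_4 → b_3 → b_7 → b_6  (order 8)
  b_7: b_7 → b_3 → b_4 → b_1 → b_8 → b_2 → b_5 → b_6  (order 8)
  b_8: b_8 → b_3 → b_5 → b_1 → b_7 → b_2 → b_4 → b_6  (order 8)
Elements of order 8: {b_4, b_5, b_7, b_8}.

{b_4, b_5, b_7, b_8}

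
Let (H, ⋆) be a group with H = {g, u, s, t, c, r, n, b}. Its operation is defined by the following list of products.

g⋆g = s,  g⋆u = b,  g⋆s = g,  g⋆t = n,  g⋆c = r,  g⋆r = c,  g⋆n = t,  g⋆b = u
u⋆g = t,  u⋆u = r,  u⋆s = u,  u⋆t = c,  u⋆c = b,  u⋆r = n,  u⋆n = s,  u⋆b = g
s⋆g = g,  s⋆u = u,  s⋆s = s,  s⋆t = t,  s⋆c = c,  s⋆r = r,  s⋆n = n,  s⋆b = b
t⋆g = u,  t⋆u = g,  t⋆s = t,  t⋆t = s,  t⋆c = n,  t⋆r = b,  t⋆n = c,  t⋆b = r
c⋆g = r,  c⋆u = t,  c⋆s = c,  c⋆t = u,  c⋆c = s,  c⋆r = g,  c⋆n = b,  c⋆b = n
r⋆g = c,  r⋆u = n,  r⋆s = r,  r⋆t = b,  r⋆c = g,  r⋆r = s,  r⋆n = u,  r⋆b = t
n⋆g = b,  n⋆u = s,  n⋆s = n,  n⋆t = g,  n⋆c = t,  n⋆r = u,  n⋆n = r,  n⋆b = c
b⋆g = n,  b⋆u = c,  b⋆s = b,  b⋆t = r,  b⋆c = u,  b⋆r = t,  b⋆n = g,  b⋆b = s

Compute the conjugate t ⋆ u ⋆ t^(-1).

n

The identity is s. In row t, the entry s sits in column t, so t^(-1) = t.
t ⋆ u = g
g ⋆ t = n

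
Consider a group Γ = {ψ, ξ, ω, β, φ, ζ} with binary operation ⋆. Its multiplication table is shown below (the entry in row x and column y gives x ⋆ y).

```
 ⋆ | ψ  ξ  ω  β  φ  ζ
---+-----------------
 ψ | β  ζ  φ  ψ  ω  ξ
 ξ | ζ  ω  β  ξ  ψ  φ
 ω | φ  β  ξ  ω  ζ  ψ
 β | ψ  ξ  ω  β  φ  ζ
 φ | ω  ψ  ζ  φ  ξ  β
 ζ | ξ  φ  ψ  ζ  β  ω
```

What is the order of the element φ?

6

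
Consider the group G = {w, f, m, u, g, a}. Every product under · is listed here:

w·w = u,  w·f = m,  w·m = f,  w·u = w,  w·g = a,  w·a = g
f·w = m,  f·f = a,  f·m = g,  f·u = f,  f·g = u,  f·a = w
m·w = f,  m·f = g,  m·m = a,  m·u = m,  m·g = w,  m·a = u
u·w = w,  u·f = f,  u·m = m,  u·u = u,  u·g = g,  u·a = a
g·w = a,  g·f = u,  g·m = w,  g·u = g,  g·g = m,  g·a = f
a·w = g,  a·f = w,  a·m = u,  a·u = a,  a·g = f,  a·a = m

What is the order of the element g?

6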